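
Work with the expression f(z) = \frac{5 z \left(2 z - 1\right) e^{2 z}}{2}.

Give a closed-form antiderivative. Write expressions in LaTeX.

An antiderivative is F(z) = \frac{5 z^{2} e^{2 z}}{2} - \frac{15 z e^{2 z}}{4} + \frac{15 e^{2 z}}{8}.

Recognize the product-rule pattern: f = u'v + uv' with u = \frac{5 z^{2}}{2} - \frac{15 z}{4} + \frac{15}{8}, v = e^{2 z}, so integration by parts undoes it.
Check: d/dz[\frac{5 z^{2} e^{2 z}}{2} - \frac{15 z e^{2 z}}{4} + \frac{15 e^{2 z}}{8}] = 5 z^{2} e^{2 z} - \frac{5 z e^{2 z}}{2}, which equals f(z).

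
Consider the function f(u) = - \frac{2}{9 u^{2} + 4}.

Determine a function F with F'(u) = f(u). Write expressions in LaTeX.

An antiderivative is F(u) = - \frac{\operatorname{atan}{\left(\frac{3 u}{2} \right)}}{3}.

Any candidate F(u) must reproduce f(u) exactly when differentiated.
Check: d/du[- \frac{\operatorname{atan}{\left(\frac{3 u}{2} \right)}}{3}] = - \frac{2}{9 u^{2} + 4} = f(u).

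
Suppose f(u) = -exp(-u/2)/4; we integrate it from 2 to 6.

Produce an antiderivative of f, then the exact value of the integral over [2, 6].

Antiderivative: F(u) = exp(-u/2)/2; value = -exp(-1)/2 + exp(-3)/2

Any candidate F(u) must reproduce f(u) exactly when differentiated.
F(u) = exp(-u/2)/2 is an antiderivative of f.
Check: d/du[exp(-u/2)/2] = -exp(-u/2)/4 = f(u).
F(6) = exp(-3)/2; F(2) = exp(-1)/2.
Integral = F(6) - F(2) = -exp(-1)/2 + exp(-3)/2.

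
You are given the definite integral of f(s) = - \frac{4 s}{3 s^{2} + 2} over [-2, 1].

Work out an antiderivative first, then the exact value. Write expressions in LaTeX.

Antiderivative: F(s) = - \frac{2 \log{\left(\frac{3 s^{2}}{2} + 1 \right)}}{3}; value = - \frac{2 \log{\left(\frac{5}{2} \right)}}{3} + \frac{2 \log{\left(7 \right)}}{3}

f matches the chain-rule pattern g'(h)*h' with inner function h(s) = \frac{3 s^{2}}{2} + 1; substituting u = h(s) collapses the integral.
F(s) = - \frac{2 \log{\left(\frac{3 s^{2}}{2} + 1 \right)}}{3} is an antiderivative of f.
Check: d/ds[- \frac{2 \log{\left(\frac{3 s^{2}}{2} + 1 \right)}}{3}] = - \frac{4 s}{3 s^{2} + 2} = f(s).
F(1) = - \frac{2 \log{\left(\frac{5}{2} \right)}}{3}; F(-2) = - \frac{2 \log{\left(7 \right)}}{3}.
Integral = F(1) - F(-2) = - \frac{2 \log{\left(\frac{5}{2} \right)}}{3} + \frac{2 \log{\left(7 \right)}}{3}.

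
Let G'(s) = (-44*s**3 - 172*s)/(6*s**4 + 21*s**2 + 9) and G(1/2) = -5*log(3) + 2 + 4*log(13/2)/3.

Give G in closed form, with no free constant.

Any candidate G(s) must reproduce the stated G'(s) exactly.
A general antiderivative is 4*log(2*s**2 + 6)/3 - 5*log(4*s**2 + 2) + C.
The condition gives C = -5*log(3) + 2 + 4*log(13/2)/3 - (-5*log(3) + 4*log(13/2)/3) = 2.
So G(s) = 4*log(2*s**2 + 6)/3 - 5*log(4*s**2 + 2) + 2.
Check: d/ds[4*log(2*s**2 + 6)/3 - 5*log(4*s**2 + 2) + 2] = (-44*s**3 - 172*s)/(6*s**4 + 21*s**2 + 9) = G'(s).

G(s) = 4*log(2*s**2 + 6)/3 - 5*log(4*s**2 + 2) + 2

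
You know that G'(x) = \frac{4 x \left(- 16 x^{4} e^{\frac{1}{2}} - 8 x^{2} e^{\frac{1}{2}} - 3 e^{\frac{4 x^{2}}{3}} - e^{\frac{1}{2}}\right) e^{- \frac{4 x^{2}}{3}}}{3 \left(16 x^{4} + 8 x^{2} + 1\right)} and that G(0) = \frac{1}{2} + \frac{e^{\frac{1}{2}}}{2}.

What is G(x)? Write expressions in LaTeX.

G(x) = \frac{e^{\frac{1}{2}} e^{- \frac{4 x^{2}}{3}}}{2} + \frac{1}{8 x^{2} + 2}

The proposed G(x) is checked by its d/dx: the result must match the given G'(x).
A general antiderivative is \frac{e^{\frac{1}{2} - \frac{4 x^{2}}{3}}}{2} + \frac{1}{2 \left(4 x^{2} + 1\right)} + C.
The condition gives C = \frac{1}{2} + \frac{e^{\frac{1}{2}}}{2} - (\frac{1}{2} + \frac{e^{\frac{1}{2}}}{2}) = 0.
So G(x) = \frac{e^{\frac{1}{2}} e^{- \frac{4 x^{2}}{3}}}{2} + \frac{1}{8 x^{2} + 2}.
Check: d/dx[\frac{e^{\frac{1}{2}} e^{- \frac{4 x^{2}}{3}}}{2} + \frac{1}{8 x^{2} + 2}] = \frac{- 64 x^{5} e^{\frac{1}{2}} - 32 x^{3} e^{\frac{1}{2}} - 12 x e^{\frac{4 x^{2}}{3}} - 4 x e^{\frac{1}{2}}}{48 x^{4} e^{\frac{4 x^{2}}{3}} + 24 x^{2} e^{\frac{4 x^{2}}{3}} + 3 e^{\frac{4 x^{2}}{3}}}, which equals G'(x).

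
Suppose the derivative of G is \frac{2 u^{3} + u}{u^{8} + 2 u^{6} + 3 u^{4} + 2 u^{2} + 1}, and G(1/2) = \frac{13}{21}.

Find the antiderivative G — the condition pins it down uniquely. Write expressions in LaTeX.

G'(u) matches the chain-rule pattern g'(h)*h' with inner function h(u) = 2 u^{4} + 2 u^{2} + 2; substituting w = h(u) collapses the integral.
A general antiderivative is - \frac{1}{2 u^{4} + 2 u^{2} + 2} + C.
The condition gives C = \frac{13}{21} - (- \frac{8}{21}) = 1.
So G(u) = \frac{2 u^{4} + 2 u^{2} + 1}{2 u^{4} + 2 u^{2} + 2}.
Check: d/du[\frac{2 u^{4} + 2 u^{2} + 1}{2 u^{4} + 2 u^{2} + 2}] = \frac{2 u^{3} + u}{u^{8} + 2 u^{6} + 3 u^{4} + 2 u^{2} + 1} = G'(u).

G(u) = \frac{2 u^{4} + 2 u^{2} + 1}{2 u^{4} + 2 u^{2} + 2}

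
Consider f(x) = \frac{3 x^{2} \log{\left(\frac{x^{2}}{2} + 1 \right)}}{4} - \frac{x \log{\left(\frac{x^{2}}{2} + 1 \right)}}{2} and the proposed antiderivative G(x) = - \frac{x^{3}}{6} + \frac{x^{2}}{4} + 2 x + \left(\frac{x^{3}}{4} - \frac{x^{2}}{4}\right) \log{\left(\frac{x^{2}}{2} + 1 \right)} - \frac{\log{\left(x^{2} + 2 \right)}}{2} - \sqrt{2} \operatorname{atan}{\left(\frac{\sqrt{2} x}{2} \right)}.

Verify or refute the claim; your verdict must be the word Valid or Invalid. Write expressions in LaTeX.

Invalid: d/dx[G] - f = 1, which is not 0.

d/dx[G] = \frac{3 x^{2} \log{\left(\frac{x^{2}}{2} + 1 \right)}}{4} - \frac{x \log{\left(\frac{x^{2}}{2} + 1 \right)}}{2} + 1
d/dx[G] - f(x) = 1 != 0.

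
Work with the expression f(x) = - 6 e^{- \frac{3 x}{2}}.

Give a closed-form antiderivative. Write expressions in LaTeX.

Check any antiderivative F(x) by computing F'(x) and comparing it with f(x).
Check: d/dx[4 e^{- \frac{3 x}{2}}] = - 6 e^{- \frac{3 x}{2}} = f(x).

An antiderivative is F(x) = 4 e^{- \frac{3 x}{2}}.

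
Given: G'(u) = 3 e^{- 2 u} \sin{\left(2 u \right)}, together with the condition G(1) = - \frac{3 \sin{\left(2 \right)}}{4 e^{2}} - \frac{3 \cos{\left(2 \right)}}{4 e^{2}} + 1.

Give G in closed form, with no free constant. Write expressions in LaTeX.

A candidate passes only if d/du[G] lands on the given G'(u) exactly.
A general antiderivative is - \frac{3 e^{- 2 u} \sin{\left(2 u \right)}}{4} - \frac{3 e^{- 2 u} \cos{\left(2 u \right)}}{4} + C.
The condition gives C = - \frac{3 \sin{\left(2 \right)}}{4 e^{2}} - \frac{3 \cos{\left(2 \right)}}{4 e^{2}} + 1 - (- \frac{3 \sin{\left(2 \right)}}{4 e^{2}} - \frac{3 \cos{\left(2 \right)}}{4 e^{2}}) = 1.
So G(u) = \frac{\left(4 e^{2 u} - 3 \sin{\left(2 u \right)} - 3 \cos{\left(2 u \right)}\right) e^{- 2 u}}{4}.
Check: d/du[\frac{\left(4 e^{2 u} - 3 \sin{\left(2 u \right)} - 3 \cos{\left(2 u \right)}\right) e^{- 2 u}}{4}] = 3 e^{- 2 u} \sin{\left(2 u \right)} = G'(u).

G(u) = \frac{\left(4 e^{2 u} - 3 \sin{\left(2 u \right)} - 3 \cos{\left(2 u \right)}\right) e^{- 2 u}}{4}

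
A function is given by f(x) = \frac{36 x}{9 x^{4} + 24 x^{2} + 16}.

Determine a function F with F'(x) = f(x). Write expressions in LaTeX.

f matches the chain-rule pattern g'(h)*h' with inner function h(x) = x^{2} + \frac{4}{3}; substituting u = h(x) collapses the integral.
Check: d/dx[- \frac{6}{3 x^{2} + 4}] = \frac{36 x}{9 x^{4} + 24 x^{2} + 16} = f(x).

An antiderivative is F(x) = - \frac{6}{3 x^{2} + 4}.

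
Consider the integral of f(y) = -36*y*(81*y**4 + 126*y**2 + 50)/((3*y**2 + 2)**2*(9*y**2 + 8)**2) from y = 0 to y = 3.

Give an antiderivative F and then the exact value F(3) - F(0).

Any candidate F(y) must reproduce f(y) exactly when differentiated.
F(y) = 3/(3*y**2 + 2) + 3/(2*(3*y**2/2 + 4/3)) is an antiderivative of f.
Check: d/dy[3/(3*y**2 + 2) + 3/(2*(3*y**2/2 + 4/3))] = (-2916*y**5 - 4536*y**3 - 1800*y)/(729*y**8 + 2268*y**6 + 2628*y**4 + 1344*y**2 + 256), which equals f(y).
F(3) = 528/2581; F(0) = 21/8.
Integral = F(3) - F(0) = -49977/20648.

Antiderivative: F(y) = 3/(3*y**2 + 2) + 3/(2*(3*y**2/2 + 4/3)); value = -49977/20648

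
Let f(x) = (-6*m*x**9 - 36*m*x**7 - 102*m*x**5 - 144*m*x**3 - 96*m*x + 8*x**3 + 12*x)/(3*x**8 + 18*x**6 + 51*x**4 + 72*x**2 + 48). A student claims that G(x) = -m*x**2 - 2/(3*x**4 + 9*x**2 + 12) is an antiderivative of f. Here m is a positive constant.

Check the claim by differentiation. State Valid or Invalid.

d/dx[G] = (-6*m*x**9 - 36*m*x**7 - 102*m*x**5 - 144*m*x**3 - 96*m*x + 8*x**3 + 12*x)/(3*x**8 + 18*x**6 + 51*x**4 + 72*x**2 + 48)
This equals f(x) exactly, so the claim holds.

Valid. The derivative of G reproduces f.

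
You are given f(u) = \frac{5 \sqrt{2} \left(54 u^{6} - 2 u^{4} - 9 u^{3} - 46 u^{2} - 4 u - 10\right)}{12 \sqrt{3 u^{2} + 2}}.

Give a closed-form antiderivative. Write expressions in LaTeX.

An antiderivative is F(u) = \frac{\sqrt{2} \left(45 u^{5} \sqrt{3 u^{2} + 2} - 40 u^{3} \sqrt{3 u^{2} + 2} - 15 u^{2} \sqrt{3 u^{2} + 2} - 75 u \sqrt{3 u^{2} + 2}\right)}{36}.

f has the shape v'r + vr' for v = - \frac{5 \sqrt{\frac{3 u^{2}}{2} + 1}}{3} and r = - \frac{3 u^{5}}{2} + \frac{4 u^{3}}{3} + \frac{u^{2}}{2} + \frac{5 u}{2} — it is the derivative of the product v*r.
Check: d/du[\frac{\sqrt{2} \left(45 u^{5} \sqrt{3 u^{2} + 2} - 40 u^{3} \sqrt{3 u^{2} + 2} - 15 u^{2} \sqrt{3 u^{2} + 2} - 75 u \sqrt{3 u^{2} + 2}\right)}{36}] = \frac{270 \sqrt{2} u^{6} - 10 \sqrt{2} u^{4} - 45 \sqrt{2} u^{3} - 230 \sqrt{2} u^{2} - 20 \sqrt{2} u - 50 \sqrt{2}}{12 \sqrt{3 u^{2} + 2}}, which equals f(u).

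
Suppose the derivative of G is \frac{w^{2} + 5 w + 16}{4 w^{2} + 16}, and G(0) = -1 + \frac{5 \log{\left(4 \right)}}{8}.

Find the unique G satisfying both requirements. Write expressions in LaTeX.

G(w) = \frac{w}{4} + \frac{5 \log{\left(w^{2} + 4 \right)}}{8} + \frac{3 \operatorname{atan}{\left(\frac{w}{2} \right)}}{2} - 1

Whatever form G(w) takes, its d/dw must return the stated G'(w).
A general antiderivative is \frac{w}{4} + \frac{5 \log{\left(w^{2} + 4 \right)}}{8} + \frac{3 \operatorname{atan}{\left(\frac{w}{2} \right)}}{2} + C.
The condition gives C = -1 + \frac{5 \log{\left(4 \right)}}{8} - (\frac{5 \log{\left(4 \right)}}{8}) = -1.
So G(w) = \frac{w}{4} + \frac{5 \log{\left(w^{2} + 4 \right)}}{8} + \frac{3 \operatorname{atan}{\left(\frac{w}{2} \right)}}{2} - 1.
Check: d/dw[\frac{w}{4} + \frac{5 \log{\left(w^{2} + 4 \right)}}{8} + \frac{3 \operatorname{atan}{\left(\frac{w}{2} \right)}}{2} - 1] = \frac{w^{2} + 5 w + 16}{4 w^{2} + 16} = G'(w).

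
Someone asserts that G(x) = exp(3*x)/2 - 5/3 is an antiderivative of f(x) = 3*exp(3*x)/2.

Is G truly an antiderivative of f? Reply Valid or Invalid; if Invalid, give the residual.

d/dx[G] = 3*exp(3*x)/2
This equals f(x) exactly, so the claim holds.

Valid - differentiating G returns exactly f.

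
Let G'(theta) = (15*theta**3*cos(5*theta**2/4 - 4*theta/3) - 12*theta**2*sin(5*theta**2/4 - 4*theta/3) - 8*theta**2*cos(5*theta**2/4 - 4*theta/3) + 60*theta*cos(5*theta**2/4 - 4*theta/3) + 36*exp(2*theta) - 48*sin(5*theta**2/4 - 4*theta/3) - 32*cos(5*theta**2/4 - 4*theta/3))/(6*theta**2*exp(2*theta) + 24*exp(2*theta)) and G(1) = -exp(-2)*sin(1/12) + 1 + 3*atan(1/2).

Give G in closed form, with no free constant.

Whatever form G(theta) takes, its d/dtheta must return the stated G'(theta).
A general antiderivative is 3*atan(theta/2) + exp(-2*theta)*sin(5*theta**2/4 - 4*theta/3) + C.
The condition gives C = -exp(-2)*sin(1/12) + 1 + 3*atan(1/2) - (-exp(-2)*sin(1/12) + 3*atan(1/2)) = 1.
So G(theta) = 3*atan(theta/2) + 1 + exp(-2*theta)*sin(5*theta**2/4 - 4*theta/3).
Check: d/dtheta[3*atan(theta/2) + 1 + exp(-2*theta)*sin(5*theta**2/4 - 4*theta/3)] = (15*theta**3*cos(5*theta**2/4 - 4*theta/3) - 12*theta**2*sin(5*theta**2/4 - 4*theta/3) - 8*theta**2*cos(5*theta**2/4 - 4*theta/3) + 60*theta*cos(5*theta**2/4 - 4*theta/3) + 36*exp(2*theta) - 48*sin(5*theta**2/4 - 4*theta/3) - 32*cos(5*theta**2/4 - 4*theta/3))/(6*theta**2*exp(2*theta) + 24*exp(2*theta)) = G'(theta).

G(theta) = 3*atan(theta/2) + 1 + exp(-2*theta)*sin(5*theta**2/4 - 4*theta/3)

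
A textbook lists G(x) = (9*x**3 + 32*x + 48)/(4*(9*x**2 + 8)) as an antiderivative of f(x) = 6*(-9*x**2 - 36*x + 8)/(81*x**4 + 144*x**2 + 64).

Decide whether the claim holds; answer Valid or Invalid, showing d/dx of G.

d/dx[G] = (81*x**4 - 72*x**2 - 864*x + 256)/(324*x**4 + 576*x**2 + 256)
d/dx[G] - f(x) = 1/4 != 0.

Invalid: d/dx[G] - f = 1/4, which is not 0.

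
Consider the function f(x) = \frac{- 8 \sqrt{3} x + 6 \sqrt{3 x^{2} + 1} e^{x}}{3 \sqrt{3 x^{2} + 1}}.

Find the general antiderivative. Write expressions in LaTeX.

Differentiate the proposed F(x) back; it has to land on f(x) exactly.
Check: d/dx[- \frac{4 \sqrt{4 x^{2} + \frac{4}{3}}}{3} + 2 e^{x}] = \frac{- 8 \sqrt{3} x + 6 \sqrt{3 x^{2} + 1} e^{x}}{3 \sqrt{3 x^{2} + 1}} = f(x).

F(x) = - \frac{4 \sqrt{4 x^{2} + \frac{4}{3}}}{3} + 2 e^{x} + C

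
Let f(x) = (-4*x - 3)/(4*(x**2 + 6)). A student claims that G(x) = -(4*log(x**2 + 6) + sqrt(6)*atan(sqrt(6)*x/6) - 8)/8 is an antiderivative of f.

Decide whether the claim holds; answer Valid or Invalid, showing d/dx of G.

d/dx[G] = (-4*x - 3)/(4*x**2 + 24)
This equals f(x) exactly, so the claim holds.

Valid - the claim checks out under differentiation.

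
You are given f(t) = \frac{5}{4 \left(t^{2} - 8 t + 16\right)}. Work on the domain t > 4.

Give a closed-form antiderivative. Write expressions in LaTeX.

Since d/dt undoes antidifferentiation here, F'(t) = f(t) is required of F(t).
Check: d/dt[- \frac{5}{4 \left(t - 4\right)}] = \frac{5}{4 t^{2} - 32 t + 64}, which equals f(t).

An antiderivative is F(t) = - \frac{5}{4 \left(t - 4\right)}.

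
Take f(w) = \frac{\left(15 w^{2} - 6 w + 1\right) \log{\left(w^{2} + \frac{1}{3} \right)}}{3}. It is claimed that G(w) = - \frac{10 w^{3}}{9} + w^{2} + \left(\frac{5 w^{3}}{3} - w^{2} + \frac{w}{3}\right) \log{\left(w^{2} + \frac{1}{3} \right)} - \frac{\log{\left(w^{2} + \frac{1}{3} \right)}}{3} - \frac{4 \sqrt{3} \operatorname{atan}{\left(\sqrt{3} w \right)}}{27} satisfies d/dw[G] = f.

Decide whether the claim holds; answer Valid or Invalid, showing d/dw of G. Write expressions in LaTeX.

d/dw[G] = 5 w^{2} \log{\left(w^{2} + \frac{1}{3} \right)} - 2 w \log{\left(w^{2} + \frac{1}{3} \right)} + \frac{\log{\left(w^{2} + \frac{1}{3} \right)}}{3} - \frac{4}{9}
d/dw[G] - f(w) = - \frac{4}{9} != 0.

Invalid: d/dw[G] - f = - \frac{4}{9}, which is not 0.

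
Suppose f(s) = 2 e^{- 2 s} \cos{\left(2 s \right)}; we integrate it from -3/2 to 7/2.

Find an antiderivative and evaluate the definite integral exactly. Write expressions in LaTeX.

Antiderivative: F(s) = - \frac{\left(- \sin{\left(2 s \right)} + \cos{\left(2 s \right)}\right) e^{- 2 s}}{2}; value = \frac{e^{3} \cos{\left(3 \right)}}{2} - \frac{\cos{\left(7 \right)}}{2 e^{7}} + \frac{\sin{\left(7 \right)}}{2 e^{7}} + \frac{e^{3} \sin{\left(3 \right)}}{2}

A candidate is checked by its d/ds: the result must match f(s).
F(s) = - \frac{\left(- \sin{\left(2 s \right)} + \cos{\left(2 s \right)}\right) e^{- 2 s}}{2} is an antiderivative of f.
Check: d/ds[- \frac{\left(- \sin{\left(2 s \right)} + \cos{\left(2 s \right)}\right) e^{- 2 s}}{2}] = 2 e^{- 2 s} \cos{\left(2 s \right)} = f(s).
F(7/2) = - \frac{\cos{\left(7 \right)}}{2 e^{7}} + \frac{\sin{\left(7 \right)}}{2 e^{7}}; F(-3/2) = - \frac{e^{3} \sin{\left(3 \right)}}{2} - \frac{e^{3} \cos{\left(3 \right)}}{2}.
Integral = F(7/2) - F(-3/2) = \frac{e^{3} \cos{\left(3 \right)}}{2} - \frac{\cos{\left(7 \right)}}{2 e^{7}} + \frac{\sin{\left(7 \right)}}{2 e^{7}} + \frac{e^{3} \sin{\left(3 \right)}}{2}.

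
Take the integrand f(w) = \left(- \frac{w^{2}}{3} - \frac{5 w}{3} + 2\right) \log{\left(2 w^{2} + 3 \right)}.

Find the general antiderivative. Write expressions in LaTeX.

F(w) = - \frac{w^{3} \log{\left(2 w^{2} + 3 \right)}}{9} + \frac{2 w^{3}}{27} - \frac{5 w^{2} \log{\left(2 w^{2} + 3 \right)}}{6} + \frac{5 w^{2}}{6} + 2 w \log{\left(2 w^{2} + 3 \right)} - \frac{13 w}{3} - \frac{5 \log{\left(w^{2} + \frac{3}{2} \right)}}{4} + \frac{13 \sqrt{6} \operatorname{atan}{\left(\frac{\sqrt{6} w}{3} \right)}}{6} + C

A candidate is checked by its d/dw: the result must match f(w).
Check: d/dw[- \frac{w^{3} \log{\left(2 w^{2} + 3 \right)}}{9} + \frac{2 w^{3}}{27} - \frac{5 w^{2} \log{\left(2 w^{2} + 3 \right)}}{6} + \frac{5 w^{2}}{6} + 2 w \log{\left(2 w^{2} + 3 \right)} - \frac{13 w}{3} - \frac{5 \log{\left(w^{2} + \frac{3}{2} \right)}}{4} + \frac{13 \sqrt{6} \operatorname{atan}{\left(\frac{\sqrt{6} w}{3} \right)}}{6}] = - \frac{w^{2} \log{\left(2 w^{2} + 3 \right)}}{3} - \frac{5 w \log{\left(2 w^{2} + 3 \right)}}{3} + 2 \log{\left(2 w^{2} + 3 \right)}, which equals f(w).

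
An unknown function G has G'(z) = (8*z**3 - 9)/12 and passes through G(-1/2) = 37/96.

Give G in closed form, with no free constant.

Differentiate the proposed G(z) back; it has to land on the given G'(z).
A general antiderivative is z**4/6 - 3*z/4 + C.
The condition gives C = 37/96 - (37/96) = 0.
So G(z) = z*(2*z**3 - 9)/12.
Check: d/dz[z*(2*z**3 - 9)/12] = 2*z**3/3 - 3/4, which equals G'(z).

G(z) = z*(2*z**3 - 9)/12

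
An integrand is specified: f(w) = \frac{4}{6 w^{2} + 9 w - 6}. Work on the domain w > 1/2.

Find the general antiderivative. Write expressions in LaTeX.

Factor the denominator (3 \left(w + 2\right) \left(2 w - 1\right)) and decompose: f = \frac{8}{15 \left(2 w - 1\right)} - \frac{4}{15 \left(w + 2\right)}; each piece integrates to a log, atan, or power term.
Check: d/dw[\frac{4 \log{\left(w - \frac{1}{2} \right)}}{15} - \frac{4 \log{\left(w + 2 \right)}}{15}] = \frac{4}{6 w^{2} + 9 w - 6} = f(w).

F(w) = \frac{4 \log{\left(w - \frac{1}{2} \right)}}{15} - \frac{4 \log{\left(w + 2 \right)}}{15} + C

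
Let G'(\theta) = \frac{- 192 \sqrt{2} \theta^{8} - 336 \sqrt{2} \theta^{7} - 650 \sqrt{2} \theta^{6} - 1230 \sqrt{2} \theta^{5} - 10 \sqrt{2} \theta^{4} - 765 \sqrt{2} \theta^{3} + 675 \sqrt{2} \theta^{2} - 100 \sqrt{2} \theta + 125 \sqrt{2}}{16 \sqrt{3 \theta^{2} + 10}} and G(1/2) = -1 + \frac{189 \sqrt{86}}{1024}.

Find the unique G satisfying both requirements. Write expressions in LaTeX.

G(\theta) = \frac{- \sqrt{2} \theta \sqrt{3 \theta^{2} + 10} \left(8 \theta^{2} + 5\right) \left(2 \theta^{4} + 4 \theta^{3} + 2 \theta - 5\right) - 32}{32}

Check a candidate G(\theta) by differentiating: d/d\theta[G] must match the given G'(\theta).
A general antiderivative is - \sqrt{\frac{3 \theta^{2}}{2} + 5} \left(2 \theta^{3} + \frac{5 \theta}{4}\right) \left(\frac{\theta^{4}}{2} + \theta^{3} + \frac{\theta}{2} - \frac{5}{4}\right) + C.
The condition gives C = -1 + \frac{189 \sqrt{86}}{1024} - (\frac{189 \sqrt{86}}{1024}) = -1.
So G(\theta) = \frac{- \sqrt{2} \theta \sqrt{3 \theta^{2} + 10} \left(8 \theta^{2} + 5\right) \left(2 \theta^{4} + 4 \theta^{3} + 2 \theta - 5\right) - 32}{32}.
Check: d/d\theta[\frac{- \sqrt{2} \theta \sqrt{3 \theta^{2} + 10} \left(8 \theta^{2} + 5\right) \left(2 \theta^{4} + 4 \theta^{3} + 2 \theta - 5\right) - 32}{32}] = \frac{- 192 \sqrt{2} \theta^{8} - 336 \sqrt{2} \theta^{7} - 650 \sqrt{2} \theta^{6} - 1230 \sqrt{2} \theta^{5} - 10 \sqrt{2} \theta^{4} - 765 \sqrt{2} \theta^{3} + 675 \sqrt{2} \theta^{2} - 100 \sqrt{2} \theta + 125 \sqrt{2}}{16 \sqrt{3 \theta^{2} + 10}} = G'(\theta).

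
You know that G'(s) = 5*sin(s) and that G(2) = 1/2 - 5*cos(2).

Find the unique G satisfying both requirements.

G(s) = 1/2 - 5*cos(s)

Since d/ds undoes antidifferentiation here, G(s) must give back the stated G'(s).
A general antiderivative is -5*cos(s) + C.
The condition gives C = 1/2 - 5*cos(2) - (-5*cos(2)) = 1/2.
So G(s) = 1/2 - 5*cos(s).
Check: d/ds[1/2 - 5*cos(s)] = 5*sin(s) = G'(s).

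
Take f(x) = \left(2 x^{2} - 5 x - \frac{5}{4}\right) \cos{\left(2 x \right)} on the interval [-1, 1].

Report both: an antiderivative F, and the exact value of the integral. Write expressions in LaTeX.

Antiderivative: F(x) = \frac{8 x^{2} \sin{\left(2 x \right)} - 20 x \sin{\left(2 x \right)} + 8 x \cos{\left(2 x \right)} - 9 \sin{\left(2 x \right)} - 10 \cos{\left(2 x \right)}}{8}; value = 2 \cos{\left(2 \right)} - \frac{\sin{\left(2 \right)}}{4}

Check any antiderivative F(x) by computing F'(x) and comparing it with f(x).
F(x) = \frac{8 x^{2} \sin{\left(2 x \right)} - 20 x \sin{\left(2 x \right)} + 8 x \cos{\left(2 x \right)} - 9 \sin{\left(2 x \right)} - 10 \cos{\left(2 x \right)}}{8} is an antiderivative of f.
Check: d/dx[\frac{8 x^{2} \sin{\left(2 x \right)} - 20 x \sin{\left(2 x \right)} + 8 x \cos{\left(2 x \right)} - 9 \sin{\left(2 x \right)} - 10 \cos{\left(2 x \right)}}{8}] = 2 x^{2} \cos{\left(2 x \right)} - 5 x \cos{\left(2 x \right)} - \frac{5 \cos{\left(2 x \right)}}{4}, which equals f(x).
F(1) = - \frac{21 \sin{\left(2 \right)}}{8} - \frac{\cos{\left(2 \right)}}{4}; F(-1) = - \frac{19 \sin{\left(2 \right)}}{8} - \frac{9 \cos{\left(2 \right)}}{4}.
Integral = F(1) - F(-1) = 2 \cos{\left(2 \right)} - \frac{\sin{\left(2 \right)}}{4}.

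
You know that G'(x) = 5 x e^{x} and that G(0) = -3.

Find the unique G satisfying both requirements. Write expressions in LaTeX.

G(x) = \left(5 x - 5\right) e^{x} + 2

G'(x) has the shape u'v + uv' for u = 5 x - 5 and v = e^{x} — it is the derivative of the product u*v.
A general antiderivative is \left(5 x - 5\right) e^{x} + C.
The condition gives C = -3 - (-5) = 2.
So G(x) = \left(5 x - 5\right) e^{x} + 2.
Check: d/dx[\left(5 x - 5\right) e^{x} + 2] = 5 x e^{x} = G'(x).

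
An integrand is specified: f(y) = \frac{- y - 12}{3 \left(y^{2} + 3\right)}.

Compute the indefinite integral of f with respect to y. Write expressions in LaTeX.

Recover f(y) by differentiating a candidate F(y); any mismatch rules it out.
Check: d/dy[- \frac{\log{\left(y^{2} + 3 \right)}}{6} - \frac{4 \sqrt{3} \operatorname{atan}{\left(\frac{\sqrt{3} y}{3} \right)}}{3}] = \frac{- y - 12}{3 y^{2} + 9}, which equals f(y).

F(y) = - \frac{\log{\left(y^{2} + 3 \right)}}{6} - \frac{4 \sqrt{3} \operatorname{atan}{\left(\frac{\sqrt{3} y}{3} \right)}}{3} + C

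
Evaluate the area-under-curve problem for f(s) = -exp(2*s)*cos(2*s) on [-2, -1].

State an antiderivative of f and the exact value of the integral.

Antiderivative: F(s) = -exp(2*s)*sin(2*s)/4 - exp(2*s)*cos(2*s)/4; value = exp(-4)*cos(4)/4 - exp(-4)*sin(4)/4 - exp(-2)*cos(2)/4 + exp(-2)*sin(2)/4

Recover f(s) by differentiating a candidate F(s); any mismatch rules it out.
F(s) = -exp(2*s)*sin(2*s)/4 - exp(2*s)*cos(2*s)/4 is an antiderivative of f.
Check: d/ds[-exp(2*s)*sin(2*s)/4 - exp(2*s)*cos(2*s)/4] = -exp(2*s)*cos(2*s) = f(s).
F(-1) = -exp(-2)*cos(2)/4 + exp(-2)*sin(2)/4; F(-2) = exp(-4)*sin(4)/4 - exp(-4)*cos(4)/4.
Integral = F(-1) - F(-2) = exp(-4)*cos(4)/4 - exp(-4)*sin(4)/4 - exp(-2)*cos(2)/4 + exp(-2)*sin(2)/4.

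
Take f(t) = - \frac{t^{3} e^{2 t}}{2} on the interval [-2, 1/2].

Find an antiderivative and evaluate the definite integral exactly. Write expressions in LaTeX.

f has the shape u'v + uv' for u = - \frac{t^{3}}{4} + \frac{3 t^{2}}{8} - \frac{3 t}{8} + \frac{3}{16} and v = e^{2 t} — it is the derivative of the product u*v.
F(t) = - \frac{\left(4 t^{3} - 6 t^{2} + 6 t - 3\right) e^{2 t}}{16} is an antiderivative of f.
Check: d/dt[- \frac{\left(4 t^{3} - 6 t^{2} + 6 t - 3\right) e^{2 t}}{16}] = - \frac{t^{3} e^{2 t}}{2} = f(t).
F(1/2) = \frac{e}{16}; F(-2) = \frac{71}{16 e^{4}}.
Integral = F(1/2) - F(-2) = - \frac{71}{16 e^{4}} + \frac{e}{16}.

Antiderivative: F(t) = - \frac{\left(4 t^{3} - 6 t^{2} + 6 t - 3\right) e^{2 t}}{16}; value = - \frac{71}{16 e^{4}} + \frac{e}{16}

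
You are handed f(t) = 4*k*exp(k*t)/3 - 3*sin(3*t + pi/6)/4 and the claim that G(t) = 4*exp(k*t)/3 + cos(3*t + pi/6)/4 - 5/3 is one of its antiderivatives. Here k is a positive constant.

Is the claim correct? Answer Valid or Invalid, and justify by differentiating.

Valid - differentiating G returns exactly f.

d/dt[G] = 4*k*exp(k*t)/3 - 3*sin(3*t + pi/6)/4
This equals f(t) exactly, so the claim holds.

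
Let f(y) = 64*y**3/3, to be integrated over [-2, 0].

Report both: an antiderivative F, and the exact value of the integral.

Antiderivative: F(y) = 16*y**4/3; value = -256/3

Any candidate F(y) must reproduce f(y) exactly when differentiated.
F(y) = 16*y**4/3 is an antiderivative of f.
Check: d/dy[16*y**4/3] = 64*y**3/3 = f(y).
F(0) = 0; F(-2) = 256/3.
Integral = F(0) - F(-2) = -256/3.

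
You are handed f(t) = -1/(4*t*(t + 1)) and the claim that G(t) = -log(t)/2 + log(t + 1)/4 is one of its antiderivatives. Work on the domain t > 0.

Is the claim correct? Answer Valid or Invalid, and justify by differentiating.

d/dt[G] = (-t - 2)/(4*t**2 + 4*t)
d/dt[G] - f(t) = -1/(4*t) != 0.

Invalid: d/dt[G] - f = -1/(4*t), which is not 0.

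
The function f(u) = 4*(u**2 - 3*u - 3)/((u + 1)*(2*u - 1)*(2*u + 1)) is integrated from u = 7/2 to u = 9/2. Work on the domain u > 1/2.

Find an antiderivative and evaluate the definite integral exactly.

Antiderivative: F(u) = (-17*log(u - 1/2) + 15*log(u + 1/2) + 8*log(u + 1))/6; value = -16*log(4)/3 - 4*log(9/2)/3 + 4*log(11/2)/3 + 17*log(3)/6 + 5*log(5)/2

The denominator factors as (u + 1)*(2*u - 1)*(2*u + 1); partial fractions split f into directly integrable pieces: 5/(2*u + 1) - 17/(3*(2*u - 1)) + 4/(3*(u + 1)).
F(u) = (-17*log(u - 1/2) + 15*log(u + 1/2) + 8*log(u + 1))/6 is an antiderivative of f.
Check: d/du[(-17*log(u - 1/2) + 15*log(u + 1/2) + 8*log(u + 1))/6] = (4*u**2 - 12*u - 12)/(4*u**3 + 4*u**2 - u - 1), which equals f(u).
F(9/2) = -17*log(4)/6 + 4*log(11/2)/3 + 5*log(5)/2; F(7/2) = -17*log(3)/6 + 4*log(9/2)/3 + 5*log(4)/2.
Integral = F(9/2) - F(7/2) = -16*log(4)/3 - 4*log(9/2)/3 + 4*log(11/2)/3 + 17*log(3)/6 + 5*log(5)/2.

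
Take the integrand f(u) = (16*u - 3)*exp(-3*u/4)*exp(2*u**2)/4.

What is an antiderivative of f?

An antiderivative is F(u) = exp(-3*u/4)*exp(2*u**2).

f matches the chain-rule pattern g'(h)*h' with inner function h(u) = 2*u**2 - 3*u/4; substituting w = h(u) collapses the integral.
Check: d/du[exp(-3*u/4)*exp(2*u**2)] = (16*u*exp(2*u**2) - 3*exp(2*u**2))*exp(-3*u/4)/4, which equals f(u).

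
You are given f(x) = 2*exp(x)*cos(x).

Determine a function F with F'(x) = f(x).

An antiderivative is F(x) = exp(x)*sin(x) + exp(x)*cos(x).

Check any antiderivative F(x) by computing F'(x) and comparing it with f(x).
Check: d/dx[exp(x)*sin(x) + exp(x)*cos(x)] = 2*exp(x)*cos(x) = f(x).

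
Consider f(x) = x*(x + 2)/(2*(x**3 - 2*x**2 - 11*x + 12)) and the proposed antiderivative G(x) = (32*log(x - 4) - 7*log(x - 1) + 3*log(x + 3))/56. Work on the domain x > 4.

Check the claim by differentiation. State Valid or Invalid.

d/dx[G] = (x**2 + 2*x)/(2*x**3 - 4*x**2 - 22*x + 24)
This equals f(x) exactly, so the claim holds.

Valid - the claim checks out under differentiation.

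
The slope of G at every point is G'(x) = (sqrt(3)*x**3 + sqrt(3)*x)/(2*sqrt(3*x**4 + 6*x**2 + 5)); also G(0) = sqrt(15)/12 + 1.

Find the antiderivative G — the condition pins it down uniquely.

G(x) = sqrt(x**4 + 2*x**2 + 5/3)/4 + 1

G'(x) matches the chain-rule pattern g'(h)*h' with inner function h(x) = x**4 + 2*x**2 + 5/3; substituting u = h(x) collapses the integral.
A general antiderivative is sqrt(x**4 + 2*x**2 + 5/3)/4 + C.
The condition gives C = sqrt(15)/12 + 1 - (sqrt(15)/12) = 1.
So G(x) = sqrt(x**4 + 2*x**2 + 5/3)/4 + 1.
Check: d/dx[sqrt(x**4 + 2*x**2 + 5/3)/4 + 1] = (sqrt(3)*x**3 + sqrt(3)*x)/(2*sqrt(3*x**4 + 6*x**2 + 5)) = G'(x).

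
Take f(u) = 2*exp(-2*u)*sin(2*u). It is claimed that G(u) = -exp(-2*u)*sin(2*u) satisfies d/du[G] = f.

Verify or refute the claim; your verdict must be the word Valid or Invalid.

Invalid: d/du[G] - f = -2*exp(-2*u)*cos(2*u), which is not 0.

d/du[G] = (2*sin(2*u) - 2*cos(2*u))*exp(-2*u)
d/du[G] - f(u) = -2*exp(-2*u)*cos(2*u) != 0.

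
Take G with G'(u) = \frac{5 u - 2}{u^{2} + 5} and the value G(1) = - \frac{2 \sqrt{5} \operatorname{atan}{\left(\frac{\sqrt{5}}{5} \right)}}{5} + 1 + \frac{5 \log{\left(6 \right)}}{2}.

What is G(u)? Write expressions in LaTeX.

G(u) = \frac{5 \log{\left(u^{2} + 5 \right)}}{2} - \frac{2 \sqrt{5} \operatorname{atan}{\left(\frac{\sqrt{5} u}{5} \right)}}{5} + 1

Differentiate the proposed G(u) back; it has to land on the given G'(u).
A general antiderivative is \frac{5 \log{\left(u^{2} + 5 \right)}}{2} - \frac{2 \sqrt{5} \operatorname{atan}{\left(\frac{\sqrt{5} u}{5} \right)}}{5} + C.
The condition gives C = - \frac{2 \sqrt{5} \operatorname{atan}{\left(\frac{\sqrt{5}}{5} \right)}}{5} + 1 + \frac{5 \log{\left(6 \right)}}{2} - (- \frac{2 \sqrt{5} \operatorname{atan}{\left(\frac{\sqrt{5}}{5} \right)}}{5} + \frac{5 \log{\left(6 \right)}}{2}) = 1.
So G(u) = \frac{5 \log{\left(u^{2} + 5 \right)}}{2} - \frac{2 \sqrt{5} \operatorname{atan}{\left(\frac{\sqrt{5} u}{5} \right)}}{5} + 1.
Check: d/du[\frac{5 \log{\left(u^{2} + 5 \right)}}{2} - \frac{2 \sqrt{5} \operatorname{atan}{\left(\frac{\sqrt{5} u}{5} \right)}}{5} + 1] = \frac{5 u - 2}{u^{2} + 5} = G'(u).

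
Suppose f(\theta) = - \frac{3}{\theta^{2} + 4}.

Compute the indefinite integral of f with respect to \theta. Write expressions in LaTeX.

F(\theta) = - \frac{3 \operatorname{atan}{\left(\frac{\theta}{2} \right)}}{2} + C

Since d/d\theta undoes antidifferentiation here, F'(\theta) = f(\theta) is required of F(\theta).
Check: d/d\theta[- \frac{3 \operatorname{atan}{\left(\frac{\theta}{2} \right)}}{2}] = - \frac{3}{\theta^{2} + 4} = f(\theta).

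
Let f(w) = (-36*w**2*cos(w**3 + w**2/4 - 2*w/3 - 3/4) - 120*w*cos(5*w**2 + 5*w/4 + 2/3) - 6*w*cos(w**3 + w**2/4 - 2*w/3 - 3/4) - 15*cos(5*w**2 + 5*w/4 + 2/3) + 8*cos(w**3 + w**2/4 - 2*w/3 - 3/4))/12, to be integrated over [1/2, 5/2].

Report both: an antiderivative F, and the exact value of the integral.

Whatever form F(w) takes, F'(w) = f(w) is non-negotiable.
F(w) = -sin(5*w**2 + 5*w/4 + 2/3) - sin(w**3 + w**2/4 - 2*w/3 - 3/4) is an antiderivative of f.
Check: d/dw[-sin(5*w**2 + 5*w/4 + 2/3) - sin(w**3 + w**2/4 - 2*w/3 - 3/4)] = -3*w**2*cos(w**3 + w**2/4 - 2*w/3 - 3/4) - 10*w*cos(5*w**2 + 5*w/4 + 2/3) - w*cos(w**3 + w**2/4 - 2*w/3 - 3/4)/2 - 5*cos(5*w**2 + 5*w/4 + 2/3)/4 + 2*cos(w**3 + w**2/4 - 2*w/3 - 3/4)/3, which equals f(w).
F(5/2) = -sin(709/48) - sin(841/24); F(1/2) = -sin(61/24) + sin(43/48).
Integral = F(5/2) - F(1/2) = -sin(709/48) - sin(43/48) - sin(841/24) + sin(61/24).

Antiderivative: F(w) = -sin(5*w**2 + 5*w/4 + 2/3) - sin(w**3 + w**2/4 - 2*w/3 - 3/4); value = -sin(709/48) - sin(43/48) - sin(841/24) + sin(61/24)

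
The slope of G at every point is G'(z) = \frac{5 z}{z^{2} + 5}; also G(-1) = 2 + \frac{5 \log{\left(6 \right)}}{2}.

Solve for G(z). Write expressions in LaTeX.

G(z) = \frac{5 \log{\left(z^{2} + 5 \right)}}{2} + 2

G'(z) matches the chain-rule pattern g'(h)*h' with inner function h(z) = z^{2} + 5; substituting u = h(z) collapses the integral.
A general antiderivative is \frac{5 \log{\left(z^{2} + 5 \right)}}{2} + C.
The condition gives C = 2 + \frac{5 \log{\left(6 \right)}}{2} - (\frac{5 \log{\left(6 \right)}}{2}) = 2.
So G(z) = \frac{5 \log{\left(z^{2} + 5 \right)}}{2} + 2.
Check: d/dz[\frac{5 \log{\left(z^{2} + 5 \right)}}{2} + 2] = \frac{5 z}{z^{2} + 5} = G'(z).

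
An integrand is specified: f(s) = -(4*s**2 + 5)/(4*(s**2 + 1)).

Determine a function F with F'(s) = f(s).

An antiderivative is F(s) = -s - atan(s)/4.

For F(s) to be correct the identity F'(s) - f(s) = 0 must hold.
Check: d/ds[-s - atan(s)/4] = (-4*s**2 - 5)/(4*s**2 + 4), which equals f(s).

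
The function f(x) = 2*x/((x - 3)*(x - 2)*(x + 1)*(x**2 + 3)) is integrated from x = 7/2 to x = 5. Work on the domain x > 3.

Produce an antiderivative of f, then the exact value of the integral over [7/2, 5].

Antiderivative: F(x) = (21*log(x - 3) - 32*log(x - 2) - 7*log(x + 1) + 9*log(x**2 + 3) - 2*sqrt(3)*atan(sqrt(3)*x/3))/168; value = -4*log(3)/21 - 3*log(61/4)/56 - log(6)/24 - sqrt(3)*atan(5*sqrt(3)/3)/84 + sqrt(3)*atan(7*sqrt(3)/6)/84 + log(9/2)/24 + 4*log(3/2)/21 + log(2)/4 + 3*log(28)/56

The denominator factors as (x - 3)*(x - 2)*(x + 1)*(x**2 + 3); partial fractions split f into directly integrable pieces: (3*x - 1)/(28*(x**2 + 3)) - 1/(24*(x + 1)) - 4/(21*(x - 2)) + 1/(8*(x - 3)).
F(x) = (21*log(x - 3) - 32*log(x - 2) - 7*log(x + 1) + 9*log(x**2 + 3) - 2*sqrt(3)*atan(sqrt(3)*x/3))/168 is an antiderivative of f.
Check: d/dx[(21*log(x - 3) - 32*log(x - 2) - 7*log(x + 1) + 9*log(x**2 + 3) - 2*sqrt(3)*atan(sqrt(3)*x/3))/168] = 2*x/(x**5 - 4*x**4 + 4*x**3 - 6*x**2 + 3*x + 18), which equals f(x).
F(5) = -4*log(3)/21 - log(6)/24 - sqrt(3)*atan(5*sqrt(3)/3)/84 + log(2)/8 + 3*log(28)/56; F(7/2) = -log(2)/8 - 4*log(3/2)/21 - log(9/2)/24 - sqrt(3)*atan(7*sqrt(3)/6)/84 + 3*log(61/4)/56.
Integral = F(5) - F(7/2) = -4*log(3)/21 - 3*log(61/4)/56 - log(6)/24 - sqrt(3)*atan(5*sqrt(3)/3)/84 + sqrt(3)*atan(7*sqrt(3)/6)/84 + log(9/2)/24 + 4*log(3/2)/21 + log(2)/4 + 3*log(28)/56.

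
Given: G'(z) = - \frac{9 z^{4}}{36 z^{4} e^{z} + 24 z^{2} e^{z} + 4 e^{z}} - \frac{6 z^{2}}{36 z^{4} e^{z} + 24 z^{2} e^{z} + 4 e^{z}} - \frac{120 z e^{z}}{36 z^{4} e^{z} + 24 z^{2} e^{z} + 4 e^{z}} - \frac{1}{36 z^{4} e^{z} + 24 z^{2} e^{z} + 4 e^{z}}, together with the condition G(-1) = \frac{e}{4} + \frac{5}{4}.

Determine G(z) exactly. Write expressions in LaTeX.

Integrate term by term and add the pieces.
A general antiderivative is \frac{e^{- z}}{4} + \frac{5}{2 \left(\frac{3 z^{2}}{2} + \frac{1}{2}\right)} + C.
The condition gives C = \frac{e}{4} + \frac{5}{4} - (\frac{e}{4} + \frac{5}{4}) = 0.
So G(z) = \frac{e^{- z}}{4} + \frac{5}{3 z^{2} + 1}.
Check: d/dz[\frac{e^{- z}}{4} + \frac{5}{3 z^{2} + 1}] = \frac{- 9 z^{4} - 6 z^{2} - 120 z e^{z} - 1}{36 z^{4} e^{z} + 24 z^{2} e^{z} + 4 e^{z}}, which equals G'(z).

G(z) = \frac{e^{- z}}{4} + \frac{5}{3 z^{2} + 1}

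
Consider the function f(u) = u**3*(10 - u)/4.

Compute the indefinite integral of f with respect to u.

F(u) = -u**5/20 + 5*u**4/8 + C

Recover f(u) by differentiating a candidate F(u); any mismatch rules it out.
Check: d/du[-u**5/20 + 5*u**4/8] = -u**4/4 + 5*u**3/2, which equals f(u).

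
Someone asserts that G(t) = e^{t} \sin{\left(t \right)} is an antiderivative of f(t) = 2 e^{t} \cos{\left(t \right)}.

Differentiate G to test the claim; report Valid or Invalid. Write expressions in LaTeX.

Invalid: d/dt[G] - f = e^{t} \sin{\left(t \right)} - e^{t} \cos{\left(t \right)}, which is not 0.

d/dt[G] = e^{t} \sin{\left(t \right)} + e^{t} \cos{\left(t \right)}
d/dt[G] - f(t) = e^{t} \sin{\left(t \right)} - e^{t} \cos{\left(t \right)} != 0.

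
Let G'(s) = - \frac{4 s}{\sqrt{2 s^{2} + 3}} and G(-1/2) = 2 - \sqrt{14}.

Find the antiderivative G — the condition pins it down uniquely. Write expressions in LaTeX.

G(s) = 2 - 2 \sqrt{2 s^{2} + 3}

G'(s) matches the chain-rule pattern g'(h)*h' with inner function h(s) = 2 s^{2} + 3; substituting u = h(s) collapses the integral.
A general antiderivative is - 2 \sqrt{2 s^{2} + 3} + C.
The condition gives C = 2 - \sqrt{14} - (- \sqrt{14}) = 2.
So G(s) = 2 - 2 \sqrt{2 s^{2} + 3}.
Check: d/ds[2 - 2 \sqrt{2 s^{2} + 3}] = - \frac{4 s}{\sqrt{2 s^{2} + 3}} = G'(s).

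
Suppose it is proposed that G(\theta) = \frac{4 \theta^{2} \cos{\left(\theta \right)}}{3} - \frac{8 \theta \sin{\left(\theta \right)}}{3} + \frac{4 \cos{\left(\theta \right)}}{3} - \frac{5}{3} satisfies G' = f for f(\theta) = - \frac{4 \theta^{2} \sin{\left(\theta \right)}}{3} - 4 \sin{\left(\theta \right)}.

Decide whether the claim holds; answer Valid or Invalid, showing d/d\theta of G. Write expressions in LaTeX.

d/d\theta[G] = - \frac{4 \theta^{2} \sin{\left(\theta \right)}}{3} - 4 \sin{\left(\theta \right)}
This equals f(\theta) exactly, so the claim holds.

Valid: G'(\theta) = f(\theta).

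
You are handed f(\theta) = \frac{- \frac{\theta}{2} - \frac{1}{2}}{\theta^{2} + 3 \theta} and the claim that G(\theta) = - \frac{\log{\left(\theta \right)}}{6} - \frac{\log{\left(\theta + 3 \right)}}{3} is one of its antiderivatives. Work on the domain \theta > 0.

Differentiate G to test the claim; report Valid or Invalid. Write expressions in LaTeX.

Valid. The derivative of G reproduces f.

d/d\theta[G] = \frac{- \theta - 1}{2 \theta^{2} + 6 \theta}
This equals f(\theta) exactly, so the claim holds.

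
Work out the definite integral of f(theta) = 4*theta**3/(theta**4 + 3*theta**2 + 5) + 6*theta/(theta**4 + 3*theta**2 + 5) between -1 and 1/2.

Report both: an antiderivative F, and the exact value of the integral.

The substitution u = theta**4/3 + theta**2 + 5/3 works: f is exactly (dF/du)*(du/dtheta) for that inner function.
F(theta) = log(theta**4/3 + theta**2 + 5/3) is an antiderivative of f.
Check: d/dtheta[log(theta**4/3 + theta**2 + 5/3)] = (4*theta**3 + 6*theta)/(theta**4 + 3*theta**2 + 5), which equals f(theta).
F(1/2) = log(31/16); F(-1) = log(3).
Integral = F(1/2) - F(-1) = -log(3) + log(31/16).

Antiderivative: F(theta) = log(theta**4/3 + theta**2 + 5/3); value = -log(3) + log(31/16)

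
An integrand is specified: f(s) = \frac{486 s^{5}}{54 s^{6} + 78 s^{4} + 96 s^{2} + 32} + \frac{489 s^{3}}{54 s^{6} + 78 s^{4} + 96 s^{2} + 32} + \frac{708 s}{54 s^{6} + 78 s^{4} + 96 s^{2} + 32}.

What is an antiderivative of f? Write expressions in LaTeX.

An antiderivative is F(s) = \frac{20 \log{\left(3 s^{2} + \frac{4}{3} \right)} - \log{\left(s^{4} + s^{2} + \frac{4}{3} \right)}}{4}.

The integrand splits into summands that can be handled one at a time.
Check: d/ds[\frac{20 \log{\left(3 s^{2} + \frac{4}{3} \right)} - \log{\left(s^{4} + s^{2} + \frac{4}{3} \right)}}{4}] = \frac{486 s^{5} + 489 s^{3} + 708 s}{54 s^{6} + 78 s^{4} + 96 s^{2} + 32}, which equals f(s).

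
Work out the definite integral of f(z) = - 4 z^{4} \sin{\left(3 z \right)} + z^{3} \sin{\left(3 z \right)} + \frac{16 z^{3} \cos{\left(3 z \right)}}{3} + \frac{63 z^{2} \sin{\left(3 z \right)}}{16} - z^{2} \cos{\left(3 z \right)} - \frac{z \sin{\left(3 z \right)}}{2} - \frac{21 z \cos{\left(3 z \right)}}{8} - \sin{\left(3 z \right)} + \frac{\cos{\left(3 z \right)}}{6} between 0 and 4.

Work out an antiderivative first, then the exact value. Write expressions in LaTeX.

Recognize the product-rule pattern: f = u'v + uv' with u = \frac{\left(2 z^{2} - \frac{z}{4} - 1\right)^{2}}{3}, v = \cos{\left(3 z \right)}, so integration by parts undoes it.
F(z) = \frac{\left(8 z^{2} - z - 4\right)^{2} \cos{\left(3 z \right)}}{48} is an antiderivative of f.
Check: d/dz[\frac{\left(8 z^{2} - z - 4\right)^{2} \cos{\left(3 z \right)}}{48}] = - 4 z^{4} \sin{\left(3 z \right)} + z^{3} \sin{\left(3 z \right)} + \frac{16 z^{3} \cos{\left(3 z \right)}}{3} + \frac{63 z^{2} \sin{\left(3 z \right)}}{16} - z^{2} \cos{\left(3 z \right)} - \frac{z \sin{\left(3 z \right)}}{2} - \frac{21 z \cos{\left(3 z \right)}}{8} - \sin{\left(3 z \right)} + \frac{\cos{\left(3 z \right)}}{6} = f(z).
F(4) = 300 \cos{\left(12 \right)}; F(0) = \frac{1}{3}.
Integral = F(4) - F(0) = - \frac{1}{3} + 300 \cos{\left(12 \right)}.

Antiderivative: F(z) = \frac{\left(8 z^{2} - z - 4\right)^{2} \cos{\left(3 z \right)}}{48}; value = - \frac{1}{3} + 300 \cos{\left(12 \right)}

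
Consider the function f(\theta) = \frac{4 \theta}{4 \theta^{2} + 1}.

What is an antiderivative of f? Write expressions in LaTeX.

f matches the chain-rule pattern g'(h)*h' with inner function h(\theta) = 4 \theta^{2} + 1; substituting u = h(\theta) collapses the integral.
Check: d/d\theta[\frac{\log{\left(4 \theta^{2} + 1 \right)}}{2}] = \frac{4 \theta}{4 \theta^{2} + 1} = f(\theta).

An antiderivative is F(\theta) = \frac{\log{\left(4 \theta^{2} + 1 \right)}}{2}.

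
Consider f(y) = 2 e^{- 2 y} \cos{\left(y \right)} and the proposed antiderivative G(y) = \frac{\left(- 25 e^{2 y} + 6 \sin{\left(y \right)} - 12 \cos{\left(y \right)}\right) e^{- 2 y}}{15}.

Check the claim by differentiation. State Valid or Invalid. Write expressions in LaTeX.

d/dy[G] = 2 e^{- 2 y} \cos{\left(y \right)}
This equals f(y) exactly, so the claim holds.

Valid - differentiating G returns exactly f.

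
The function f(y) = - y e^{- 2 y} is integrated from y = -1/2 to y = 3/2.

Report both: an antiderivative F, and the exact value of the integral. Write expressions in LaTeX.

Recognize the product-rule pattern: f = u'v + uv' with u = \frac{y}{2} + \frac{1}{4}, v = e^{- 2 y}, so integration by parts undoes it.
F(y) = \frac{\left(2 y + 1\right) e^{- 2 y}}{4} is an antiderivative of f.
Check: d/dy[\frac{\left(2 y + 1\right) e^{- 2 y}}{4}] = - y e^{- 2 y} = f(y).
F(3/2) = e^{-3}; F(-1/2) = 0.
Integral = F(3/2) - F(-1/2) = e^{-3}.

Antiderivative: F(y) = \frac{\left(2 y + 1\right) e^{- 2 y}}{4}; value = e^{-3}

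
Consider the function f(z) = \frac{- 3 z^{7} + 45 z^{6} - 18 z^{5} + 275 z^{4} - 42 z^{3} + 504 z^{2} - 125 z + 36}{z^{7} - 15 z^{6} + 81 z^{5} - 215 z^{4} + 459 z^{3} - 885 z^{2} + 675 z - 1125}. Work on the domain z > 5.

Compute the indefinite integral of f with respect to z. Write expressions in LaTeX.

Whatever form F(z) takes, F'(z) = f(z) is non-negotiable.
Check: d/dz[- \frac{1}{2 \left(z^{2} + 3\right)} + \frac{3 \left(- z^{3} - \frac{2}{3}\right)}{\left(z - 5\right)^{2}}] = \frac{- 3 z^{7} + 45 z^{6} - 18 z^{5} + 275 z^{4} - 42 z^{3} + 504 z^{2} - 125 z + 36}{z^{7} - 15 z^{6} + 81 z^{5} - 215 z^{4} + 459 z^{3} - 885 z^{2} + 675 z - 1125} = f(z).

F(z) = - \frac{1}{2 \left(z^{2} + 3\right)} + \frac{3 \left(- z^{3} - \frac{2}{3}\right)}{\left(z - 5\right)^{2}} + C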